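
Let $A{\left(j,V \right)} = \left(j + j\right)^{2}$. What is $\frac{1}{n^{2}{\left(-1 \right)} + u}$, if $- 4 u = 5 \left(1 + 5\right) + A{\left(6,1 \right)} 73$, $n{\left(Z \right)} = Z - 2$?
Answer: $- \frac{2}{5253} \approx -0.00038073$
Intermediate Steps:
$n{\left(Z \right)} = -2 + Z$ ($n{\left(Z \right)} = Z - 2 = -2 + Z$)
$A{\left(j,V \right)} = 4 j^{2}$ ($A{\left(j,V \right)} = \left(2 j\right)^{2} = 4 j^{2}$)
$u = - \frac{5271}{2}$ ($u = - \frac{5 \left(1 + 5\right) + 4 \cdot 6^{2} \cdot 73}{4} = - \frac{5 \cdot 6 + 4 \cdot 36 \cdot 73}{4} = - \frac{30 + 144 \cdot 73}{4} = - \frac{30 + 10512}{4} = \left(- \frac{1}{4}\right) 10542 = - \frac{5271}{2} \approx -2635.5$)
$\frac{1}{n^{2}{\left(-1 \right)} + u} = \frac{1}{\left(-2 - 1\right)^{2} - \frac{5271}{2}} = \frac{1}{\left(-3\right)^{2} - \frac{5271}{2}} = \frac{1}{9 - \frac{5271}{2}} = \frac{1}{- \frac{5253}{2}} = - \frac{2}{5253}$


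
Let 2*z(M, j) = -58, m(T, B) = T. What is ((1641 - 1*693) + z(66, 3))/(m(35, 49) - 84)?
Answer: -919/49 ≈ -18.755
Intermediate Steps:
z(M, j) = -29 (z(M, j) = (½)*(-58) = -29)
((1641 - 1*693) + z(66, 3))/(m(35, 49) - 84) = ((1641 - 1*693) - 29)/(35 - 84) = ((1641 - 693) - 29)/(-49) = (948 - 29)*(-1/49) = 919*(-1/49) = -919/49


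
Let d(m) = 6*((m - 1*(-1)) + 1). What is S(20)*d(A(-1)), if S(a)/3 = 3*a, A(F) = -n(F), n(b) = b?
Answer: 3240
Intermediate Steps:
A(F) = -F
d(m) = 12 + 6*m (d(m) = 6*((m + 1) + 1) = 6*((1 + m) + 1) = 6*(2 + m) = 12 + 6*m)
S(a) = 9*a (S(a) = 3*(3*a) = 9*a)
S(20)*d(A(-1)) = (9*20)*(12 + 6*(-1*(-1))) = 180*(12 + 6*1) = 180*(12 + 6) = 180*18 = 3240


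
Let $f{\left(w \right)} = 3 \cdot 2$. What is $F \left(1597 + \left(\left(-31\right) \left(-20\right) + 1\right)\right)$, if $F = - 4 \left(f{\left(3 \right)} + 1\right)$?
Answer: $-62104$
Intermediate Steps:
$f{\left(w \right)} = 6$
$F = -28$ ($F = - 4 \left(6 + 1\right) = \left(-4\right) 7 = -28$)
$F \left(1597 + \left(\left(-31\right) \left(-20\right) + 1\right)\right) = - 28 \left(1597 + \left(\left(-31\right) \left(-20\right) + 1\right)\right) = - 28 \left(1597 + \left(620 + 1\right)\right) = - 28 \left(1597 + 621\right) = \left(-28\right) 2218 = -62104$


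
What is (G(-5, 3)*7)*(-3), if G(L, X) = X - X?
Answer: 0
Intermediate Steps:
G(L, X) = 0
(G(-5, 3)*7)*(-3) = (0*7)*(-3) = 0*(-3) = 0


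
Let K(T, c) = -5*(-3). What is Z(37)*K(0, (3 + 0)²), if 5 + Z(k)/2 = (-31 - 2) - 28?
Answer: -1980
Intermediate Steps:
K(T, c) = 15
Z(k) = -132 (Z(k) = -10 + 2*((-31 - 2) - 28) = -10 + 2*(-33 - 28) = -10 + 2*(-61) = -10 - 122 = -132)
Z(37)*K(0, (3 + 0)²) = -132*15 = -1980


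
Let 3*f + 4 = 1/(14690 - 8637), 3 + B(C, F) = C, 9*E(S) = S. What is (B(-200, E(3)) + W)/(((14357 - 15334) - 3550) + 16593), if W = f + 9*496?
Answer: 38675644/109553247 ≈ 0.35303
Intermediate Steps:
E(S) = S/9
B(C, F) = -3 + C
f = -24211/18159 (f = -4/3 + 1/(3*(14690 - 8637)) = -4/3 + (1/3)/6053 = -4/3 + (1/3)*(1/6053) = -4/3 + 1/18159 = -24211/18159 ≈ -1.3333)
W = 81037565/18159 (W = -24211/18159 + 9*496 = -24211/18159 + 4464 = 81037565/18159 ≈ 4462.7)
(B(-200, E(3)) + W)/(((14357 - 15334) - 3550) + 16593) = ((-3 - 200) + 81037565/18159)/(((14357 - 15334) - 3550) + 16593) = (-203 + 81037565/18159)/((-977 - 3550) + 16593) = 77351288/(18159*(-4527 + 16593)) = (77351288/18159)/12066 = (77351288/18159)*(1/12066) = 38675644/109553247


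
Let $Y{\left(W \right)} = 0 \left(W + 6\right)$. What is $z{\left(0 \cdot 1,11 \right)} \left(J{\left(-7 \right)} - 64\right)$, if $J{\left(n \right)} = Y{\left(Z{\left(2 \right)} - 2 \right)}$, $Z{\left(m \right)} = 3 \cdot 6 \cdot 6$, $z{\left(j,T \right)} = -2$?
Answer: $128$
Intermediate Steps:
$Z{\left(m \right)} = 108$ ($Z{\left(m \right)} = 18 \cdot 6 = 108$)
$Y{\left(W \right)} = 0$ ($Y{\left(W \right)} = 0 \left(6 + W\right) = 0$)
$J{\left(n \right)} = 0$
$z{\left(0 \cdot 1,11 \right)} \left(J{\left(-7 \right)} - 64\right) = - 2 \left(0 - 64\right) = \left(-2\right) \left(-64\right) = 128$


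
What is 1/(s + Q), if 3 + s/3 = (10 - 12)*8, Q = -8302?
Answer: -1/8359 ≈ -0.00011963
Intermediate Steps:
s = -57 (s = -9 + 3*((10 - 12)*8) = -9 + 3*(-2*8) = -9 + 3*(-16) = -9 - 48 = -57)
1/(s + Q) = 1/(-57 - 8302) = 1/(-8359) = -1/8359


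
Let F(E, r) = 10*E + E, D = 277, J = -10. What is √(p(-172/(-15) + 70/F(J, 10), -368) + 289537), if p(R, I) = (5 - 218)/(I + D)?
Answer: 4*√149854705/91 ≈ 538.09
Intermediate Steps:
F(E, r) = 11*E
p(R, I) = -213/(277 + I) (p(R, I) = (5 - 218)/(I + 277) = -213/(277 + I))
√(p(-172/(-15) + 70/F(J, 10), -368) + 289537) = √(-213/(277 - 368) + 289537) = √(-213/(-91) + 289537) = √(-213*(-1/91) + 289537) = √(213/91 + 289537) = √(26348080/91) = 4*√149854705/91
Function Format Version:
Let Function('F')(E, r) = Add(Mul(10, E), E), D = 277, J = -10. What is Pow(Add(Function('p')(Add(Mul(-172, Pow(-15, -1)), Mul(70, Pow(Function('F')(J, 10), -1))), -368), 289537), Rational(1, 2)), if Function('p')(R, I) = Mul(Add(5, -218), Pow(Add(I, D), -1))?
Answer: Mul(Rational(4, 91), Pow(149854705, Rational(1, 2))) ≈ 538.09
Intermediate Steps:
Function('F')(E, r) = Mul(11, E)
Function('p')(R, I) = Mul(-213, Pow(Add(277, I), -1)) (Function('p')(R, I) = Mul(Add(5, -218), Pow(Add(I, 277), -1)) = Mul(-213, Pow(Add(277, I), -1)))
Pow(Add(Function('p')(Add(Mul(-172, Pow(-15, -1)), Mul(70, Pow(Function('F')(J, 10), -1))), -368), 289537), Rational(1, 2)) = Pow(Add(Mul(-213, Pow(Add(277, -368), -1)), 289537), Rational(1, 2)) = Pow(Add(Mul(-213, Pow(-91, -1)), 289537), Rational(1, 2)) = Pow(Add(Mul(-213, Rational(-1, 91)), 289537), Rational(1, 2)) = Pow(Add(Rational(213, 91), 289537), Rational(1, 2)) = Pow(Rational(26348080, 91), Rational(1, 2)) = Mul(Rational(4, 91), Pow(149854705, Rational(1, 2)))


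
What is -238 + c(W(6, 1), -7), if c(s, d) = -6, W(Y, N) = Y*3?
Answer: -244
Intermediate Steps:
W(Y, N) = 3*Y
-238 + c(W(6, 1), -7) = -238 - 6 = -244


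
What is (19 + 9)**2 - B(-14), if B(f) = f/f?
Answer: 783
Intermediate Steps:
B(f) = 1
(19 + 9)**2 - B(-14) = (19 + 9)**2 - 1*1 = 28**2 - 1 = 784 - 1 = 783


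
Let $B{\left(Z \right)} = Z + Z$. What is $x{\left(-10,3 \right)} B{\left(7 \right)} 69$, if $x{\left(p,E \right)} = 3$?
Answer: $2898$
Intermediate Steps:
$B{\left(Z \right)} = 2 Z$
$x{\left(-10,3 \right)} B{\left(7 \right)} 69 = 3 \cdot 2 \cdot 7 \cdot 69 = 3 \cdot 14 \cdot 69 = 42 \cdot 69 = 2898$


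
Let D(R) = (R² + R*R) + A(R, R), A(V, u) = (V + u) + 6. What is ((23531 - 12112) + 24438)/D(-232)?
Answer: 35857/107190 ≈ 0.33452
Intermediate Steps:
A(V, u) = 6 + V + u
D(R) = 6 + 2*R + 2*R² (D(R) = (R² + R*R) + (6 + R + R) = (R² + R²) + (6 + 2*R) = 2*R² + (6 + 2*R) = 6 + 2*R + 2*R²)
((23531 - 12112) + 24438)/D(-232) = ((23531 - 12112) + 24438)/(6 + 2*(-232) + 2*(-232)²) = (11419 + 24438)/(6 - 464 + 2*53824) = 35857/(6 - 464 + 107648) = 35857/107190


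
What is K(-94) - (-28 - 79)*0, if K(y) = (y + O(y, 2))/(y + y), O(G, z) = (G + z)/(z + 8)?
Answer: 129/235 ≈ 0.54894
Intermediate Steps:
O(G, z) = (G + z)/(8 + z)
K(y) = (1/5 + 11*y/10)/(2*y) (K(y) = (y + (y + 2)/(8 + 2))/(y + y) = (y + (2 + y)/10)/((2*y)) = (y + (2 + y)/10)*(1/(2*y)) = (y + (1/5 + y/10))*(1/(2*y)) = (1/5 + 11*y/10)*(1/(2*y)) = (1/5 + 11*y/10)/(2*y))
K(-94) - (-28 - 79)*0 = (1/20)*(2 + 11*(-94))/(-94) - (-28 - 79)*0 = (1/20)*(-1/94)*(2 - 1034) - (-107)*0 = (1/20)*(-1/94)*(-1032) - 1*0 = 129/235 + 0 = 129/235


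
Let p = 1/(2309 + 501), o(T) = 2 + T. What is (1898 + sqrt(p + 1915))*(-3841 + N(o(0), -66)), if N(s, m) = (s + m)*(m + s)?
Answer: 483990 + 51*sqrt(15121034310)/562 ≈ 4.9515e+5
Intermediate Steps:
N(s, m) = (m + s)**2 (N(s, m) = (m + s)*(m + s) = (m + s)**2)
p = 1/2810 ≈ 0.00035587
(1898 + sqrt(p + 1915))*(-3841 + N(o(0), -66)) = (1898 + sqrt(1/2810 + 1915))*(-3841 + (-66 + (2 + 0))**2) = (1898 + sqrt(5381151/2810))*(-3841 + (-66 + 2)**2) = (1898 + sqrt(15121034310)/2810)*(-3841 + (-64)**2) = (1898 + sqrt(15121034310)/2810)*(-3841 + 4096) = (1898 + sqrt(15121034310)/2810)*255 = 483990 + 51*sqrt(15121034310)/562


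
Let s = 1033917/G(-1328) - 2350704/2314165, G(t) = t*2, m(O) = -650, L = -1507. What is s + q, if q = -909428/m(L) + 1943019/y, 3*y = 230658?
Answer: 33019488295234661/31930663536800 ≈ 1034.1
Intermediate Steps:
y = 76886 (y = (⅓)*230658 = 76886)
G(t) = 2*t
s = -2398898004129/6146422240 (s = 1033917/((2*(-1328))) - 2350704/2314165 = 1033917/(-2656) - 2350704*1/2314165 = 1033917*(-1/2656) - 2350704/2314165 = -1033917/2656 - 2350704/2314165 = -2398898004129/6146422240 ≈ -390.29)
q = 2737893983/1922150 (q = -909428/(-650) + 1943019/76886 = -909428*(-1/650) + 1943019*(1/76886) = 34978/25 + 1943019/76886 = 2737893983/1922150 ≈ 1424.4)
s + q = -2398898004129/6146422240 + 2737893983/1922150 = 33019488295234661/31930663536800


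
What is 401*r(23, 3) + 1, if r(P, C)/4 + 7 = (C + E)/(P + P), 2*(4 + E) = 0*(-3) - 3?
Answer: -260226/23 ≈ -11314.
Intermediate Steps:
E = -11/2 (E = -4 + (0*(-3) - 3)/2 = -4 + (0 - 3)/2 = -4 + (½)*(-3) = -4 - 3/2 = -11/2 ≈ -5.5000)
r(P, C) = -28 + 2*(-11/2 + C)/P (r(P, C) = -28 + 4*((C - 11/2)/(P + P)) = -28 + 4*((-11/2 + C)/((2*P))) = -28 + 4*((-11/2 + C)*(1/(2*P))) = -28 + 4*((-11/2 + C)/(2*P)) = -28 + 2*(-11/2 + C)/P)
401*r(23, 3) + 1 = 401*((-11 - 28*23 + 2*3)/23) + 1 = 401*((-11 - 644 + 6)/23) + 1 = 401*((1/23)*(-649)) + 1 = 401*(-649/23) + 1 = -260249/23 + 1 = -260226/23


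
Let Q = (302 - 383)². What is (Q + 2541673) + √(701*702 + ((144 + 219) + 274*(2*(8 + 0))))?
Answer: 2548234 + √496849 ≈ 2.5489e+6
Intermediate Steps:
Q = 6561 (Q = (-81)² = 6561)
(Q + 2541673) + √(701*702 + ((144 + 219) + 274*(2*(8 + 0)))) = (6561 + 2541673) + √(701*702 + ((144 + 219) + 274*(2*(8 + 0)))) = 2548234 + √(492102 + (363 + 274*(2*8))) = 2548234 + √(492102 + (363 + 274*16)) = 2548234 + √(492102 + (363 + 4384)) = 2548234 + √(492102 + 4747) = 2548234 + √496849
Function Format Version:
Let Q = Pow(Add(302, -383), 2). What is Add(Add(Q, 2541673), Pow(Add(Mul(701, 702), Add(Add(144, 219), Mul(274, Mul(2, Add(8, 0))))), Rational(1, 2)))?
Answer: Add(2548234, Pow(496849, Rational(1, 2))) ≈ 2.5489e+6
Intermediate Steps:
Q = 6561 (Q = Pow(-81, 2) = 6561)
Add(Add(Q, 2541673), Pow(Add(Mul(701, 702), Add(Add(144, 219), Mul(274, Mul(2, Add(8, 0))))), Rational(1, 2))) = Add(Add(6561, 2541673), Pow(Add(Mul(701, 702), Add(Add(144, 219), Mul(274, Mul(2, Add(8, 0))))), Rational(1, 2))) = Add(2548234, Pow(Add(492102, Add(363, Mul(274, Mul(2, 8)))), Rational(1, 2))) = Add(2548234, Pow(Add(492102, Add(363, Mul(274, 16))), Rational(1, 2))) = Add(2548234, Pow(Add(492102, Add(363, 4384)), Rational(1, 2))) = Add(2548234, Pow(Add(492102, 4747), Rational(1, 2))) = Add(2548234, Pow(496849, Rational(1, 2)))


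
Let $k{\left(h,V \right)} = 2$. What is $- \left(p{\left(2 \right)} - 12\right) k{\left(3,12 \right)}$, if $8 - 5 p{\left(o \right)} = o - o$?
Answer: $\frac{104}{5} \approx 20.8$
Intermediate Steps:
$p{\left(o \right)} = \frac{8}{5}$ ($p{\left(o \right)} = \frac{8}{5} - \frac{o - o}{5} = \frac{8}{5} - 0 = \frac{8}{5} + 0 = \frac{8}{5}$)
$- \left(p{\left(2 \right)} - 12\right) k{\left(3,12 \right)} = - \left(\frac{8}{5} - 12\right) 2 = - \frac{\left(-52\right) 2}{5} = \left(-1\right) \left(- \frac{104}{5}\right) = \frac{104}{5}$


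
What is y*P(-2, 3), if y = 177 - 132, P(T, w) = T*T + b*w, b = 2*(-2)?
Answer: -360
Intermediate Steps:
b = -4
P(T, w) = T**2 - 4*w (P(T, w) = T*T - 4*w = T**2 - 4*w)
y = 45
y*P(-2, 3) = 45*((-2)**2 - 4*3) = 45*(4 - 12) = 45*(-8) = -360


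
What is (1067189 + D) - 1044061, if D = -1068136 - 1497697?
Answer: -2542705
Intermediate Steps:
D = -2565833
(1067189 + D) - 1044061 = (1067189 - 2565833) - 1044061 = -1498644 - 1044061 = -2542705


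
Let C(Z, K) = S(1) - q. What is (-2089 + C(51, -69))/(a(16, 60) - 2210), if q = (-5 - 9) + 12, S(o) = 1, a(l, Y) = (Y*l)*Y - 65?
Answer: -2086/55325 ≈ -0.037704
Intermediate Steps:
a(l, Y) = -65 + l*Y² (a(l, Y) = l*Y² - 65 = -65 + l*Y²)
q = -2 (q = -14 + 12 = -2)
C(Z, K) = 3 (C(Z, K) = 1 - 1*(-2) = 1 + 2 = 3)
(-2089 + C(51, -69))/(a(16, 60) - 2210) = (-2089 + 3)/((-65 + 16*60²) - 2210) = -2086/((-65 + 16*3600) - 2210) = -2086/((-65 + 57600) - 2210) = -2086/(57535 - 2210) = -2086/55325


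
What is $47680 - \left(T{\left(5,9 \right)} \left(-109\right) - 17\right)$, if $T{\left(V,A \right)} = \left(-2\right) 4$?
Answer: $46825$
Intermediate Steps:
$T{\left(V,A \right)} = -8$
$47680 - \left(T{\left(5,9 \right)} \left(-109\right) - 17\right) = 47680 - \left(\left(-8\right) \left(-109\right) - 17\right) = 47680 - \left(872 - 17\right) = 47680 - 855 = 46825$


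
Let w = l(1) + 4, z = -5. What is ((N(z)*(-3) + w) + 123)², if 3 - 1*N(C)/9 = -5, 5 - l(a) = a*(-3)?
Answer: 6561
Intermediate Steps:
l(a) = 5 + 3*a (l(a) = 5 - a*(-3) = 5 - (-3)*a = 5 + 3*a)
N(C) = 72 (N(C) = 27 - 9*(-5) = 27 + 45 = 72)
w = 12 (w = (5 + 3*1) + 4 = (5 + 3) + 4 = 8 + 4 = 12)
((N(z)*(-3) + w) + 123)² = ((72*(-3) + 12) + 123)² = ((-216 + 12) + 123)² = (-204 + 123)² = (-81)² = 6561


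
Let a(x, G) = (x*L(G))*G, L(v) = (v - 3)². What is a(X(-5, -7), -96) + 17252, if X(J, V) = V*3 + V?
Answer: 26362340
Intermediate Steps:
L(v) = (-3 + v)²
X(J, V) = 4*V (X(J, V) = 3*V + V = 4*V)
a(x, G) = G*x*(-3 + G)² (a(x, G) = (x*(-3 + G)²)*G = G*x*(-3 + G)²)
a(X(-5, -7), -96) + 17252 = -96*4*(-7)*(-3 - 96)² + 17252 = -96*(-28)*(-99)² + 17252 = -96*(-28)*9801 + 17252 = 26345088 + 17252 = 26362340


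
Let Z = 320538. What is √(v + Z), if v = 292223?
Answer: √612761 ≈ 782.79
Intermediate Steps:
√(v + Z) = √(292223 + 320538) = √612761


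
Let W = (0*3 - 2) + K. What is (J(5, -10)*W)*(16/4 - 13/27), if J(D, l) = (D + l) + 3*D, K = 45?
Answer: 40850/27 ≈ 1513.0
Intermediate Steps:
J(D, l) = l + 4*D
W = 43 (W = (0*3 - 2) + 45 = (0 - 2) + 45 = -2 + 45 = 43)
(J(5, -10)*W)*(16/4 - 13/27) = ((-10 + 4*5)*43)*(16/4 - 13/27) = ((-10 + 20)*43)*(16*(¼) - 13*1/27) = (10*43)*(4 - 13/27) = 430*(95/27) = 40850/27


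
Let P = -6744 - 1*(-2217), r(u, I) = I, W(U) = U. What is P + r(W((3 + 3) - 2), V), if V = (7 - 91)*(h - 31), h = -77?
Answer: 4545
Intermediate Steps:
V = 9072 (V = (7 - 91)*(-77 - 31) = -84*(-108) = 9072)
P = -4527 (P = -6744 + 2217 = -4527)
P + r(W((3 + 3) - 2), V) = -4527 + 9072 = 4545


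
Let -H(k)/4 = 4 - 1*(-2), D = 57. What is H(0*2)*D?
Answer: -1368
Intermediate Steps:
H(k) = -24 (H(k) = -4*(4 - 1*(-2)) = -4*(4 + 2) = -4*6 = -24)
H(0*2)*D = -24*57 = -1368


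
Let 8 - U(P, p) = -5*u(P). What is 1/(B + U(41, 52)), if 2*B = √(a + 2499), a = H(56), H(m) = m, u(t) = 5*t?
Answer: 4132/4265801 - 2*√2555/4265801 ≈ 0.00094494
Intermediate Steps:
a = 56
B = √2555/2 (B = √(56 + 2499)/2 = √2555/2 ≈ 25.273)
U(P, p) = 8 + 25*P (U(P, p) = 8 - (-5)*5*P = 8 - (-25)*P = 8 + 25*P)
1/(B + U(41, 52)) = 1/(√2555/2 + (8 + 25*41)) = 1/(√2555/2 + (8 + 1025)) = 1/(√2555/2 + 1033) = 1/(1033 + √2555/2)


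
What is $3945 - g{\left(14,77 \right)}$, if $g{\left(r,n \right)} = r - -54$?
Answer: $3877$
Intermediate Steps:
$g{\left(r,n \right)} = 54 + r$ ($g{\left(r,n \right)} = r + 54 = 54 + r$)
$3945 - g{\left(14,77 \right)} = 3945 - \left(54 + 14\right) = 3945 - 68 = 3877$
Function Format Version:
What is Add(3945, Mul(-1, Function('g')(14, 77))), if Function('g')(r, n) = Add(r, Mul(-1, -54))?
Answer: 3877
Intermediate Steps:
Function('g')(r, n) = Add(54, r) (Function('g')(r, n) = Add(r, 54) = Add(54, r))
Add(3945, Mul(-1, Function('g')(14, 77))) = Add(3945, Mul(-1, Add(54, 14))) = Add(3945, Mul(-1, 68)) = Add(3945, -68) = 3877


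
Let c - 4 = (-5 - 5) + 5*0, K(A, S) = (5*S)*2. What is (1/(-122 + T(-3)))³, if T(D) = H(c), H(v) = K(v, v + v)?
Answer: -1/14172488 ≈ -7.0559e-8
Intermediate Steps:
K(A, S) = 10*S
c = -6 (c = 4 + ((-5 - 5) + 5*0) = 4 + (-10 + 0) = 4 - 10 = -6)
H(v) = 20*v (H(v) = 10*(v + v) = 10*(2*v) = 20*v)
T(D) = -120 (T(D) = 20*(-6) = -120)
(1/(-122 + T(-3)))³ = (1/(-122 - 120))³ = (1/(-242))³ = (-1/242)³ = -1/14172488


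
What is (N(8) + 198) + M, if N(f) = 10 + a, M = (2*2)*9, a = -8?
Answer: 236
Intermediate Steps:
M = 36 (M = 4*9 = 36)
N(f) = 2 (N(f) = 10 - 8 = 2)
(N(8) + 198) + M = (2 + 198) + 36 = 200 + 36 = 236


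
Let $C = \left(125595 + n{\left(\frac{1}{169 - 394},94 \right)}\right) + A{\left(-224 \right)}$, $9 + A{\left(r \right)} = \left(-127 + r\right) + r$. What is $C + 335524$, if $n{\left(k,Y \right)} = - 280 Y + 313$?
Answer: $434528$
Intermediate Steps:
$n{\left(k,Y \right)} = 313 - 280 Y$
$A{\left(r \right)} = -136 + 2 r$ ($A{\left(r \right)} = -9 + \left(\left(-127 + r\right) + r\right) = -9 + \left(-127 + 2 r\right) = -136 + 2 r$)
$C = 99004$ ($C = \left(125595 + \left(313 - 26320\right)\right) + \left(-136 + 2 \left(-224\right)\right) = \left(125595 + \left(313 - 26320\right)\right) - 584 = \left(125595 - 26007\right) - 584 = 99588 - 584 = 99004$)
$C + 335524 = 99004 + 335524 = 434528$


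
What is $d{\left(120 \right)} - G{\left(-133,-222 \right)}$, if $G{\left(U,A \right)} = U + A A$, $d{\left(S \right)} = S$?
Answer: $-49031$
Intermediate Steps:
$G{\left(U,A \right)} = U + A^{2}$
$d{\left(120 \right)} - G{\left(-133,-222 \right)} = 120 - \left(-133 + \left(-222\right)^{2}\right) = 120 - \left(-133 + 49284\right) = 120 - 49151 = -49031$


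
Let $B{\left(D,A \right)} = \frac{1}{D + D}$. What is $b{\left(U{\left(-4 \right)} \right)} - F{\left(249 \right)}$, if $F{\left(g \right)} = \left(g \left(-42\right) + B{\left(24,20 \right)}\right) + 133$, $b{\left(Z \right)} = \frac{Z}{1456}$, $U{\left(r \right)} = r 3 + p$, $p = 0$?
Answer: $\frac{45099473}{4368} \approx 10325.0$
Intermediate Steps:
$B{\left(D,A \right)} = \frac{1}{2 D}$
$U{\left(r \right)} = 3 r$ ($U{\left(r \right)} = r 3 + 0 = 3 r + 0 = 3 r$)
$b{\left(Z \right)} = \frac{Z}{1456}$ ($b{\left(Z \right)} = Z \frac{1}{1456} = \frac{Z}{1456}$)
$F{\left(g \right)} = \frac{6385}{48} - 42 g$ ($F{\left(g \right)} = \left(g \left(-42\right) + \frac{1}{2 \cdot 24}\right) + 133 = \left(- 42 g + \frac{1}{2} \cdot \frac{1}{24}\right) + 133 = \left(- 42 g + \frac{1}{48}\right) + 133 = \left(\frac{1}{48} - 42 g\right) + 133 = \frac{6385}{48} - 42 g$)
$b{\left(U{\left(-4 \right)} \right)} - F{\left(249 \right)} = \frac{3 \left(-4\right)}{1456} - \left(\frac{6385}{48} - 10458\right) = \frac{1}{1456} \left(-12\right) - \left(\frac{6385}{48} - 10458\right) = - \frac{3}{364} - - \frac{495599}{48} = - \frac{3}{364} + \frac{495599}{48} = \frac{45099473}{4368}$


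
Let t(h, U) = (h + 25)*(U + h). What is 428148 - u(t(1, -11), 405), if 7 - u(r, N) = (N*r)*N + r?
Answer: -42218619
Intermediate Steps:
t(h, U) = (25 + h)*(U + h)
u(r, N) = 7 - r - r*N² (u(r, N) = 7 - ((N*r)*N + r) = 7 - (r*N² + r) = 7 - (r + r*N²) = 7 + (-r - r*N²) = 7 - r - r*N²)
428148 - u(t(1, -11), 405) = 428148 - (7 - (1² + 25*(-11) + 25*1 - 11*1) - 1*(1² + 25*(-11) + 25*1 - 11*1)*405²) = 428148 - (7 - (1 - 275 + 25 - 11) - 1*(1 - 275 + 25 - 11)*164025) = 428148 - (7 - 1*(-260) - 1*(-260)*164025) = 428148 - (7 + 260 + 42646500) = 428148 - 1*42646767 = 428148 - 42646767 = -42218619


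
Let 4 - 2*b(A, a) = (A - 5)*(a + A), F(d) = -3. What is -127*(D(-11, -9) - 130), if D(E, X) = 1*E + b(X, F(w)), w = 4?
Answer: 28321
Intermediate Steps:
b(A, a) = 2 - (-5 + A)*(A + a)/2 (b(A, a) = 2 - (A - 5)*(a + A)/2 = 2 - (-5 + A)*(A + a)/2)
D(E, X) = -11/2 + E + 4*X - X²/2 (D(E, X) = 1*E + (2 - X²/2 + 5*X/2 + (5/2)*(-3) - ½*X*(-3)) = E + (2 - X²/2 + 5*X/2 - 15/2 + 3*X/2) = E + (-11/2 + 4*X - X²/2) = -11/2 + E + 4*X - X²/2)
-127*(D(-11, -9) - 130) = -127*((-11/2 - 11 + 4*(-9) - ½*(-9)²) - 130) = -127*((-11/2 - 11 - 36 - ½*81) - 130) = -127*((-11/2 - 11 - 36 - 81/2) - 130) = -127*(-93 - 130) = -127*(-223) = 28321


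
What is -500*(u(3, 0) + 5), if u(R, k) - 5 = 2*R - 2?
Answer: -7000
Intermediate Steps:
u(R, k) = 3 + 2*R (u(R, k) = 5 + (2*R - 2) = 5 + (-2 + 2*R) = 3 + 2*R)
-500*(u(3, 0) + 5) = -500*((3 + 2*3) + 5) = -500*((3 + 6) + 5) = -500*(9 + 5) = -500*14 = -7000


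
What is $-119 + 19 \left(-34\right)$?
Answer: $-765$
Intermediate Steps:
$-119 + 19 \left(-34\right) = -119 - 646 = -765$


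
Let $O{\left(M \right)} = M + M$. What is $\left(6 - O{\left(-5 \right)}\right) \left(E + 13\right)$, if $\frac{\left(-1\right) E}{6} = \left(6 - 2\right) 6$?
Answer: $-2096$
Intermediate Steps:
$O{\left(M \right)} = 2 M$
$E = -144$ ($E = - 6 \left(6 - 2\right) 6 = - 6 \cdot 4 \cdot 6 = \left(-6\right) 24 = -144$)
$\left(6 - O{\left(-5 \right)}\right) \left(E + 13\right) = \left(6 - 2 \left(-5\right)\right) \left(-144 + 13\right) = \left(6 - -10\right) \left(-131\right) = \left(6 + 10\right) \left(-131\right) = 16 \left(-131\right) = -2096$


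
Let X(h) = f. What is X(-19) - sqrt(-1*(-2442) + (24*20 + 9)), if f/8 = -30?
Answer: -240 - sqrt(2931) ≈ -294.14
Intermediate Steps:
f = -240 (f = 8*(-30) = -240)
X(h) = -240
X(-19) - sqrt(-1*(-2442) + (24*20 + 9)) = -240 - sqrt(-1*(-2442) + (24*20 + 9)) = -240 - sqrt(2442 + (480 + 9)) = -240 - sqrt(2442 + 489) = -240 - sqrt(2931)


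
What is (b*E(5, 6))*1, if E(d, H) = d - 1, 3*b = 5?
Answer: 20/3 ≈ 6.6667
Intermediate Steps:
b = 5/3 (b = (⅓)*5 = 5/3 ≈ 1.6667)
E(d, H) = -1 + d
(b*E(5, 6))*1 = (5*(-1 + 5)/3)*1 = ((5/3)*4)*1 = (20/3)*1 = 20/3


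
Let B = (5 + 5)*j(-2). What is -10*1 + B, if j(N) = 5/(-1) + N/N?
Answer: -50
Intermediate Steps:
j(N) = -4 (j(N) = 5*(-1) + 1 = -5 + 1 = -4)
B = -40 (B = (5 + 5)*(-4) = 10*(-4) = -40)
-10*1 + B = -10*1 - 40 = -10 - 40 = -50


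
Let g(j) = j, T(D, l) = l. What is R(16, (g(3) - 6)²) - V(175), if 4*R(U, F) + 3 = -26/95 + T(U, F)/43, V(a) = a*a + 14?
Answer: -250326889/8170 ≈ -30640.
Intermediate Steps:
V(a) = 14 + a² (V(a) = a² + 14 = 14 + a²)
R(U, F) = -311/380 + F/172 (R(U, F) = -¾ + (-26/95 + F/43)/4 = -¾ + (-13/190 + F/172) = -311/380 + F/172)
R(16, (g(3) - 6)²) - V(175) = (-311/380 + (3 - 6)²/172) - (14 + 175²) = (-311/380 + (1/172)*(-3)²) - (14 + 30625) = (-311/380 + (1/172)*9) - 1*30639 = (-311/380 + 9/172) - 30639 = -6259/8170 - 30639 = -250326889/8170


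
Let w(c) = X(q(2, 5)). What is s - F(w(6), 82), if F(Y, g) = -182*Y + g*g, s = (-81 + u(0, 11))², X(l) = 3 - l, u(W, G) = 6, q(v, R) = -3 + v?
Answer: -371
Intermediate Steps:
s = 5625 (s = (-81 + 6)² = (-75)² = 5625)
w(c) = 4 (w(c) = 3 - (-3 + 2) = 3 - 1*(-1) = 3 + 1 = 4)
F(Y, g) = g² - 182*Y (F(Y, g) = -182*Y + g² = g² - 182*Y)
s - F(w(6), 82) = 5625 - (82² - 182*4) = 5625 - (6724 - 728) = 5625 - 1*5996 = 5625 - 5996 = -371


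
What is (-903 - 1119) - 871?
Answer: -2893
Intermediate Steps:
(-903 - 1119) - 871 = -2022 - 871 = -2893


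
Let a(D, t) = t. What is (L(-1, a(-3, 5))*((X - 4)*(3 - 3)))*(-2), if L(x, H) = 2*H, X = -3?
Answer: 0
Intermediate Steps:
(L(-1, a(-3, 5))*((X - 4)*(3 - 3)))*(-2) = ((2*5)*((-3 - 4)*(3 - 3)))*(-2) = (10*(-7*0))*(-2) = (10*0)*(-2) = 0*(-2) = 0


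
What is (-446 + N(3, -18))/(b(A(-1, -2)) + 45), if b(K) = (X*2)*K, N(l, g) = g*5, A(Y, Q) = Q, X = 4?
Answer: -536/29 ≈ -18.483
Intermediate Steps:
N(l, g) = 5*g
b(K) = 8*K (b(K) = (4*2)*K = 8*K)
(-446 + N(3, -18))/(b(A(-1, -2)) + 45) = (-446 + 5*(-18))/(8*(-2) + 45) = (-446 - 90)/(-16 + 45) = -536/29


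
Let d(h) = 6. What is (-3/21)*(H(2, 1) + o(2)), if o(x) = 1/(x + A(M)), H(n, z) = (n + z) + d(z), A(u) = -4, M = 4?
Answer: -17/14 ≈ -1.2143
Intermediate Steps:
H(n, z) = 6 + n + z (H(n, z) = (n + z) + 6 = 6 + n + z)
o(x) = 1/(-4 + x) (o(x) = 1/(x - 4) = 1/(-4 + x))
(-3/21)*(H(2, 1) + o(2)) = (-3/21)*((6 + 2 + 1) + 1/(-4 + 2)) = (-3*1/21)*(9 + 1/(-2)) = -(9 - ½)/7 = -⅐*17/2 = -17/14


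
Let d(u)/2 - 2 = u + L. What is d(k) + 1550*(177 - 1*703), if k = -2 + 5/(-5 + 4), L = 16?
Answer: -815278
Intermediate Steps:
k = -7 (k = -2 + 5/(-1) = -2 + 5*(-1) = -2 - 5 = -7)
d(u) = 36 + 2*u (d(u) = 4 + 2*(u + 16) = 4 + 2*(16 + u) = 4 + (32 + 2*u) = 36 + 2*u)
d(k) + 1550*(177 - 1*703) = (36 + 2*(-7)) + 1550*(177 - 1*703) = (36 - 14) + 1550*(177 - 703) = 22 + 1550*(-526) = 22 - 815300 = -815278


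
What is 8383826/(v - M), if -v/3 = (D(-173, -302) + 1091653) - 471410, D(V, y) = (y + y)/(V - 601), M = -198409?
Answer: -540756777/107219791 ≈ -5.0434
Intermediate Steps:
D(V, y) = 2*y/(-601 + V) (D(V, y) = (2*y)/(-601 + V) = 2*y/(-601 + V))
v = -240034343/129 (v = -3*((2*(-302)/(-601 - 173) + 1091653) - 471410) = -3*((2*(-302)/(-774) + 1091653) - 471410) = -3*((2*(-302)*(-1/774) + 1091653) - 471410) = -3*((302/387 + 1091653) - 471410) = -3*(422470013/387 - 471410) = -3*240034343/387 = -240034343/129 ≈ -1.8607e+6)
8383826/(v - M) = 8383826/(-240034343/129 - 1*(-198409)) = 8383826/(-240034343/129 + 198409) = 8383826/(-214439582/129) = 8383826*(-129/214439582) = -540756777/107219791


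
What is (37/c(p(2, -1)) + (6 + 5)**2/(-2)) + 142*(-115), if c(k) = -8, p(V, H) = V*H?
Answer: -131161/8 ≈ -16395.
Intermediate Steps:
p(V, H) = H*V
(37/c(p(2, -1)) + (6 + 5)**2/(-2)) + 142*(-115) = (37/(-8) + (6 + 5)**2/(-2)) + 142*(-115) = (37*(-1/8) + 11**2*(-1/2)) - 16330 = (-37/8 + 121*(-1/2)) - 16330 = (-37/8 - 121/2) - 16330 = -521/8 - 16330 = -131161/8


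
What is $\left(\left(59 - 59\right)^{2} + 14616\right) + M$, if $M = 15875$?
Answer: $30491$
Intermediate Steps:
$\left(\left(59 - 59\right)^{2} + 14616\right) + M = \left(\left(59 - 59\right)^{2} + 14616\right) + 15875 = \left(0^{2} + 14616\right) + 15875 = \left(0 + 14616\right) + 15875 = 14616 + 15875 = 30491$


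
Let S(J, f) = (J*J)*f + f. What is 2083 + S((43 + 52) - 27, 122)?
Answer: 566333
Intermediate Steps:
S(J, f) = f + f*J**2 (S(J, f) = J**2*f + f = f*J**2 + f = f + f*J**2)
2083 + S((43 + 52) - 27, 122) = 2083 + 122*(1 + ((43 + 52) - 27)**2) = 2083 + 122*(1 + (95 - 27)**2) = 2083 + 122*(1 + 68**2) = 2083 + 122*(1 + 4624) = 2083 + 122*4625 = 2083 + 564250 = 566333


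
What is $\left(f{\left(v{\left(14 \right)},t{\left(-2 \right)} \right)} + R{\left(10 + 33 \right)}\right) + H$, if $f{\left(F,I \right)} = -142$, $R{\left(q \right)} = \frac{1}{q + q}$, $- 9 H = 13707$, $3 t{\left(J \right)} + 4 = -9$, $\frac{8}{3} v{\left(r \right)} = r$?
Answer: $- \frac{143189}{86} \approx -1665.0$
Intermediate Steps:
$v{\left(r \right)} = \frac{3 r}{8}$
$t{\left(J \right)} = - \frac{13}{3}$ ($t{\left(J \right)} = - \frac{4}{3} + \frac{1}{3} \left(-9\right) = - \frac{4}{3} - 3 = - \frac{13}{3}$)
$H = -1523$ ($H = \left(- \frac{1}{9}\right) 13707 = -1523$)
$R{\left(q \right)} = \frac{1}{2 q}$
$\left(f{\left(v{\left(14 \right)},t{\left(-2 \right)} \right)} + R{\left(10 + 33 \right)}\right) + H = \left(-142 + \frac{1}{2 \left(10 + 33\right)}\right) - 1523 = \left(-142 + \frac{1}{2 \cdot 43}\right) - 1523 = \left(-142 + \frac{1}{2} \cdot \frac{1}{43}\right) - 1523 = \left(-142 + \frac{1}{86}\right) - 1523 = - \frac{12211}{86} - 1523 = - \frac{143189}{86}$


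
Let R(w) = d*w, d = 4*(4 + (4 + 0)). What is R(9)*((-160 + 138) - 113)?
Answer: -38880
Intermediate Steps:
d = 32 (d = 4*(4 + 4) = 4*8 = 32)
R(w) = 32*w
R(9)*((-160 + 138) - 113) = (32*9)*((-160 + 138) - 113) = 288*(-22 - 113) = 288*(-135) = -38880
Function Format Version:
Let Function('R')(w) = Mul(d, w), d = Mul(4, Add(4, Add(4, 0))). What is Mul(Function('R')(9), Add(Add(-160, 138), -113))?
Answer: -38880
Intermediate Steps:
d = 32 (d = Mul(4, Add(4, 4)) = Mul(4, 8) = 32)
Function('R')(w) = Mul(32, w)
Mul(Function('R')(9), Add(Add(-160, 138), -113)) = Mul(Mul(32, 9), Add(Add(-160, 138), -113)) = Mul(288, Add(-22, -113)) = Mul(288, -135) = -38880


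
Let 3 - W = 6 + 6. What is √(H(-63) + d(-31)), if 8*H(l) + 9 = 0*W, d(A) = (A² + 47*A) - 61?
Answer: I*√8930/4 ≈ 23.625*I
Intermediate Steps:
W = -9 (W = 3 - (6 + 6) = 3 - 1*12 = 3 - 12 = -9)
d(A) = -61 + A² + 47*A
H(l) = -9/8 (H(l) = -9/8 + (0*(-9))/8 = -9/8 + (⅛)*0 = -9/8 + 0 = -9/8)
√(H(-63) + d(-31)) = √(-9/8 + (-61 + (-31)² + 47*(-31))) = √(-9/8 + (-61 + 961 - 1457)) = √(-9/8 - 557) = √(-4465/8) = I*√8930/4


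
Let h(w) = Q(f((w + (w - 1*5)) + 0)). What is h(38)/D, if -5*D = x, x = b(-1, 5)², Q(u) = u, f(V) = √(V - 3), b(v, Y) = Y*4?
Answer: -√17/40 ≈ -0.10308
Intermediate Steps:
b(v, Y) = 4*Y
f(V) = √(-3 + V)
x = 400 (x = (4*5)² = 20² = 400)
h(w) = √(-8 + 2*w) (h(w) = √(-3 + ((w + (w - 1*5)) + 0)) = √(-3 + ((w + (w - 5)) + 0)) = √(-3 + ((w + (-5 + w)) + 0)) = √(-3 + ((-5 + 2*w) + 0)) = √(-3 + (-5 + 2*w)) = √(-8 + 2*w))
D = -80 (D = -⅕*400 = -80)
h(38)/D = √(-8 + 2*38)/(-80) = √(-8 + 76)*(-1/80) = √68*(-1/80) = (2*√17)*(-1/80) = -√17/40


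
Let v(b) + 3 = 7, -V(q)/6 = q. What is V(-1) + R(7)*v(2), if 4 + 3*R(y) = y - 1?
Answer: 26/3 ≈ 8.6667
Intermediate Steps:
V(q) = -6*q
R(y) = -5/3 + y/3 (R(y) = -4/3 + (y - 1)/3 = -4/3 + (-1 + y)/3 = -4/3 + (-⅓ + y/3) = -5/3 + y/3)
v(b) = 4 (v(b) = -3 + 7 = 4)
V(-1) + R(7)*v(2) = -6*(-1) + (-5/3 + (⅓)*7)*4 = 6 + (-5/3 + 7/3)*4 = 6 + (⅔)*4 = 6 + 8/3 = 26/3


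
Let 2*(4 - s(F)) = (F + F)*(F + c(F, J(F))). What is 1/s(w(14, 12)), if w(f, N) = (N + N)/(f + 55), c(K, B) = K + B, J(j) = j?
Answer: 529/1924 ≈ 0.27495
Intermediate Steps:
c(K, B) = B + K
w(f, N) = 2*N/(55 + f) (w(f, N) = (2*N)/(55 + f) = 2*N/(55 + f))
s(F) = 4 - 3*F**2 (s(F) = 4 - (F + F)*(F + (F + F))/2 = 4 - 2*F*(F + 2*F)/2 = 4 - 2*F*3*F/2 = 4 - 3*F**2)
1/s(w(14, 12)) = 1/(4 - 3*576/(55 + 14)**2) = 1/(4 - 3*(2*12/69)**2) = 1/(4 - 3*(2*12*(1/69))**2) = 1/(4 - 3*(8/23)**2) = 1/(4 - 3*64/529) = 1/(4 - 192/529) = 1/(1924/529) = 529/1924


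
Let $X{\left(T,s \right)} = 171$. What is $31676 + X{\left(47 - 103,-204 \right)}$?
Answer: $31847$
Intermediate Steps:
$31676 + X{\left(47 - 103,-204 \right)} = 31676 + 171 = 31847$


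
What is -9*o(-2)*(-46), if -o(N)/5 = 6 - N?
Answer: -16560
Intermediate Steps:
o(N) = -30 + 5*N (o(N) = -5*(6 - N) = -30 + 5*N)
-9*o(-2)*(-46) = -9*(-30 + 5*(-2))*(-46) = -9*(-30 - 10)*(-46) = -9*(-40)*(-46) = 360*(-46) = -16560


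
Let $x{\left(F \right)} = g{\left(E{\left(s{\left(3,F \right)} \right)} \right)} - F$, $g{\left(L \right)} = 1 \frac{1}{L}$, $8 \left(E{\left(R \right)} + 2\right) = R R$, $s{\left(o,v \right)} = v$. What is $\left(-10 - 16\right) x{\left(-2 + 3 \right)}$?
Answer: $\frac{598}{15} \approx 39.867$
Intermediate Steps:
$E{\left(R \right)} = -2 + \frac{R^{2}}{8}$ ($E{\left(R \right)} = -2 + \frac{R R}{8} = -2 + \frac{R^{2}}{8}$)
$g{\left(L \right)} = \frac{1}{L}$
$x{\left(F \right)} = \frac{1}{-2 + \frac{F^{2}}{8}} - F$
$\left(-10 - 16\right) x{\left(-2 + 3 \right)} = \left(-10 - 16\right) \frac{8 - \left(-2 + 3\right) \left(-16 + \left(-2 + 3\right)^{2}\right)}{-16 + \left(-2 + 3\right)^{2}} = - 26 \frac{8 - 1 \left(-16 + 1^{2}\right)}{-16 + 1^{2}} = - 26 \frac{8 - 1 \left(-16 + 1\right)}{-16 + 1} = - 26 \frac{8 - 1 \left(-15\right)}{-15} = - 26 \left(- \frac{8 + 15}{15}\right) = - 26 \left(\left(- \frac{1}{15}\right) 23\right) = \left(-26\right) \left(- \frac{23}{15}\right) = \frac{598}{15}$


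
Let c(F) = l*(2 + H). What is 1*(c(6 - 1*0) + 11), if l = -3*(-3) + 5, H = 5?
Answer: 109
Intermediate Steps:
l = 14 (l = 9 + 5 = 14)
c(F) = 98 (c(F) = 14*(2 + 5) = 14*7 = 98)
1*(c(6 - 1*0) + 11) = 1*(98 + 11) = 1*109 = 109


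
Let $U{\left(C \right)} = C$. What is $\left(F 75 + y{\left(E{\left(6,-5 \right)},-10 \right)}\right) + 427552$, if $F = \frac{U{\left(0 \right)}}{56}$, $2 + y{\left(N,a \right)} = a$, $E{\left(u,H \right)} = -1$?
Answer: $427540$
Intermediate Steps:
$y{\left(N,a \right)} = -2 + a$
$F = 0$ ($F = \frac{0}{56} = 0 \cdot \frac{1}{56} = 0$)
$\left(F 75 + y{\left(E{\left(6,-5 \right)},-10 \right)}\right) + 427552 = \left(0 \cdot 75 - 12\right) + 427552 = \left(0 - 12\right) + 427552 = -12 + 427552 = 427540$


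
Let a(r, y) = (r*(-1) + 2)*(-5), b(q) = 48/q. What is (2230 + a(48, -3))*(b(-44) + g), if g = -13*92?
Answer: -32393280/11 ≈ -2.9448e+6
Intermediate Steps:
a(r, y) = -10 + 5*r (a(r, y) = (-r + 2)*(-5) = (2 - r)*(-5) = -10 + 5*r)
g = -1196
(2230 + a(48, -3))*(b(-44) + g) = (2230 + (-10 + 5*48))*(48/(-44) - 1196) = (2230 + (-10 + 240))*(48*(-1/44) - 1196) = (2230 + 230)*(-12/11 - 1196) = 2460*(-13168/11) = -32393280/11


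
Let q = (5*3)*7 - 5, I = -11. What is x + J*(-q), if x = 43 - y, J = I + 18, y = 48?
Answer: -705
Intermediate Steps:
q = 100 (q = 15*7 - 5 = 105 - 5 = 100)
J = 7 (J = -11 + 18 = 7)
x = -5 (x = 43 - 1*48 = 43 - 48 = -5)
x + J*(-q) = -5 + 7*(-1*100) = -5 + 7*(-100) = -5 - 700 = -705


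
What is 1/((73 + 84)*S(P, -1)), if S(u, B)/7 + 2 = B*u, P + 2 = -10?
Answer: 1/10990 ≈ 9.0992e-5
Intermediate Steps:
P = -12 (P = -2 - 10 = -12)
S(u, B) = -14 + 7*B*u (S(u, B) = -14 + 7*(B*u) = -14 + 7*B*u)
1/((73 + 84)*S(P, -1)) = 1/((73 + 84)*(-14 + 7*(-1)*(-12))) = 1/(157*(-14 + 84)) = 1/(157*70) = 1/10990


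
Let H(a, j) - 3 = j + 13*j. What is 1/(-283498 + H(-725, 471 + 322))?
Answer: -1/272393 ≈ -3.6712e-6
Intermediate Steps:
H(a, j) = 3 + 14*j (H(a, j) = 3 + (j + 13*j) = 3 + 14*j)
1/(-283498 + H(-725, 471 + 322)) = 1/(-283498 + (3 + 14*(471 + 322))) = 1/(-283498 + (3 + 14*793)) = 1/(-283498 + (3 + 11102)) = 1/(-283498 + 11105) = 1/(-272393) = -1/272393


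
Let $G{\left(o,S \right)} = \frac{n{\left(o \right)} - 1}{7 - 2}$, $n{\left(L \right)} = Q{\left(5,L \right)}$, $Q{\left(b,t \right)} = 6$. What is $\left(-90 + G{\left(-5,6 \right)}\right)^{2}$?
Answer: $7921$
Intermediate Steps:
$n{\left(L \right)} = 6$
$G{\left(o,S \right)} = 1$ ($G{\left(o,S \right)} = \frac{6 - 1}{7 - 2} = \frac{5}{5} = 5 \cdot \frac{1}{5} = 1$)
$\left(-90 + G{\left(-5,6 \right)}\right)^{2} = \left(-90 + 1\right)^{2} = \left(-89\right)^{2} = 7921$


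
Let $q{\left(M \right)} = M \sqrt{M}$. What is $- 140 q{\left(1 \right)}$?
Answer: $-140$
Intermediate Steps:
$q{\left(M \right)} = M^{\frac{3}{2}}$
$- 140 q{\left(1 \right)} = - 140 \cdot 1^{\frac{3}{2}} = \left(-140\right) 1 = -140$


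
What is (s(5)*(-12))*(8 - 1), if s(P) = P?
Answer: -420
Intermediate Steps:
(s(5)*(-12))*(8 - 1) = (5*(-12))*(8 - 1) = -60*7 = -420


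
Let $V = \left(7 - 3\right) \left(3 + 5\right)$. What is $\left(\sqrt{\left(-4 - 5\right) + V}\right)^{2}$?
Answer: $23$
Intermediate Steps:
$V = 32$ ($V = 4 \cdot 8 = 32$)
$\left(\sqrt{\left(-4 - 5\right) + V}\right)^{2} = \left(\sqrt{\left(-4 - 5\right) + 32}\right)^{2} = \left(\sqrt{-9 + 32}\right)^{2} = \left(\sqrt{23}\right)^{2} = 23$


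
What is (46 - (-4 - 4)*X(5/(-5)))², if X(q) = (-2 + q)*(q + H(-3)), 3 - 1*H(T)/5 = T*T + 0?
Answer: 624100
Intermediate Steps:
H(T) = 15 - 5*T² (H(T) = 15 - 5*(T*T + 0) = 15 - 5*(T² + 0) = 15 - 5*T²)
X(q) = (-30 + q)*(-2 + q) (X(q) = (-2 + q)*(q + (15 - 5*(-3)²)) = (-2 + q)*(q + (15 - 5*9)) = (-2 + q)*(q + (15 - 45)) = (-2 + q)*(q - 30) = (-2 + q)*(-30 + q) = (-30 + q)*(-2 + q))
(46 - (-4 - 4)*X(5/(-5)))² = (46 - (-4 - 4)*(60 + (5/(-5))² - 160/(-5)))² = (46 - (-8)*(60 + (5*(-⅕))² - 160*(-1)/5))² = (46 - (-8)*(60 + (-1)² - 32*(-1)))² = (46 - (-8)*(60 + 1 + 32))² = (46 - (-8)*93)² = (46 - 1*(-744))² = (46 + 744)² = 790² = 624100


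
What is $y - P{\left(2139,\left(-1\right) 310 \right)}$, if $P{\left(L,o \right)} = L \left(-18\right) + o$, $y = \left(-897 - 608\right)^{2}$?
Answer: $2303837$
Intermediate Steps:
$y = 2265025$ ($y = \left(-1505\right)^{2} = 2265025$)
$P{\left(L,o \right)} = o - 18 L$ ($P{\left(L,o \right)} = - 18 L + o = o - 18 L$)
$y - P{\left(2139,\left(-1\right) 310 \right)} = 2265025 - \left(\left(-1\right) 310 - 38502\right) = 2265025 - \left(-310 - 38502\right) = 2265025 - -38812 = 2265025 + 38812 = 2303837$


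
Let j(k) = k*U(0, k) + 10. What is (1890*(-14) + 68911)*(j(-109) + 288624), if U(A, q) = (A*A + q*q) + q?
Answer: -42218113814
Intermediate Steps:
U(A, q) = q + A**2 + q**2 (U(A, q) = (A**2 + q**2) + q = q + A**2 + q**2)
j(k) = 10 + k*(k + k**2) (j(k) = k*(k + 0**2 + k**2) + 10 = k*(k + 0 + k**2) + 10 = k*(k + k**2) + 10 = 10 + k*(k + k**2))
(1890*(-14) + 68911)*(j(-109) + 288624) = (1890*(-14) + 68911)*((10 + (-109)**2*(1 - 109)) + 288624) = (-26460 + 68911)*((10 + 11881*(-108)) + 288624) = 42451*((10 - 1283148) + 288624) = 42451*(-1283138 + 288624) = 42451*(-994514) = -42218113814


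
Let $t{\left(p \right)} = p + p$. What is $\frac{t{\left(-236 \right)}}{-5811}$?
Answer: $\frac{472}{5811} \approx 0.081225$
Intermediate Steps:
$t{\left(p \right)} = 2 p$
$\frac{t{\left(-236 \right)}}{-5811} = \frac{2 \left(-236\right)}{-5811} = \left(-472\right) \left(- \frac{1}{5811}\right) = \frac{472}{5811}$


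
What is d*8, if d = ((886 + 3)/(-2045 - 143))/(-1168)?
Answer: 889/319448 ≈ 0.0027829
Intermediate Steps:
d = 889/2555584 (d = (889/(-2188))*(-1/1168) = (889*(-1/2188))*(-1/1168) = -889/2188*(-1/1168) = 889/2555584 ≈ 0.00034787)
d*8 = (889/2555584)*8 = 889/319448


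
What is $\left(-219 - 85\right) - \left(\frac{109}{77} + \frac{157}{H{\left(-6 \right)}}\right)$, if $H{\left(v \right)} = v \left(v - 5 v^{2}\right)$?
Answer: $- \frac{26257061}{85932} \approx -305.56$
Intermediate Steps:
$\left(-219 - 85\right) - \left(\frac{109}{77} + \frac{157}{H{\left(-6 \right)}}\right) = \left(-219 - 85\right) - \left(\frac{109}{77} + 157 \frac{1}{36 \left(1 - -30\right)}\right) = \left(-219 - 85\right) - \left(\frac{109}{77} + \frac{157}{36 \left(1 + 30\right)}\right) = -304 - \left(\frac{109}{77} + \frac{157}{36 \cdot 31}\right) = -304 - \left(\frac{109}{77} + \frac{157}{1116}\right) = -304 - \frac{133733}{85932} = - \frac{26257061}{85932}$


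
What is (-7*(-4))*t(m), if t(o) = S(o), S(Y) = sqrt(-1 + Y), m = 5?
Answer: 56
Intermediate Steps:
t(o) = sqrt(-1 + o)
(-7*(-4))*t(m) = (-7*(-4))*sqrt(-1 + 5) = 28*sqrt(4) = 28*2 = 56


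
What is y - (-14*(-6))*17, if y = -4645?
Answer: -6073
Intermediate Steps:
y - (-14*(-6))*17 = -4645 - (-14*(-6))*17 = -4645 - 84*17 = -4645 - 1*1428 = -4645 - 1428 = -6073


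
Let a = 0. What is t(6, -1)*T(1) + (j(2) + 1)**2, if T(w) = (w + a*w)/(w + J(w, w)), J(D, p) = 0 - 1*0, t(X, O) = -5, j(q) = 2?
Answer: 4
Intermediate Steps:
J(D, p) = 0 (J(D, p) = 0 + 0 = 0)
T(w) = 1 (T(w) = (w + 0*w)/(w + 0) = (w + 0)/w = w/w = 1)
t(6, -1)*T(1) + (j(2) + 1)**2 = -5*1 + (2 + 1)**2 = -5 + 3**2 = -5 + 9 = 4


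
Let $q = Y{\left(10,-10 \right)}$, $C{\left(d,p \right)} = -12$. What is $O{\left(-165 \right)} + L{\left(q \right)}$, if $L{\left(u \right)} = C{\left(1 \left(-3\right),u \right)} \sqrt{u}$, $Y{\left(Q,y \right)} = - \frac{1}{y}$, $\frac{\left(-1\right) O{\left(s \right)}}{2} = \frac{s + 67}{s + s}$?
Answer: $- \frac{98}{165} - \frac{6 \sqrt{10}}{5} \approx -4.3887$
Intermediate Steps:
$O{\left(s \right)} = - \frac{67 + s}{s}$ ($O{\left(s \right)} = - 2 \frac{s + 67}{s + s} = - 2 \frac{67 + s}{2 s} = - \frac{67 + s}{s}$)
$q = \frac{1}{10}$ ($q = - \frac{1}{-10} = \left(-1\right) \left(- \frac{1}{10}\right) = \frac{1}{10} \approx 0.1$)
$L{\left(u \right)} = - 12 \sqrt{u}$
$O{\left(-165 \right)} + L{\left(q \right)} = \frac{-67 - -165}{-165} - \frac{12}{\sqrt{10}} = - \frac{-67 + 165}{165} - 12 \frac{\sqrt{10}}{10} = \left(- \frac{1}{165}\right) 98 - \frac{6 \sqrt{10}}{5} = - \frac{98}{165} - \frac{6 \sqrt{10}}{5}$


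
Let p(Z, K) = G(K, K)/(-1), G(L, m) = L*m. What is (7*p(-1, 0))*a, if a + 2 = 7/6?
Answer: 0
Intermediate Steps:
p(Z, K) = -K**2 (p(Z, K) = (K*K)/(-1) = K**2*(-1) = -K**2)
a = -5/6 (a = -2 + 7/6 = -5/6 ≈ -0.83333)
(7*p(-1, 0))*a = (7*(-1*0**2))*(-5/6) = (7*(-1*0))*(-5/6) = (7*0)*(-5/6) = 0*(-5/6) = 0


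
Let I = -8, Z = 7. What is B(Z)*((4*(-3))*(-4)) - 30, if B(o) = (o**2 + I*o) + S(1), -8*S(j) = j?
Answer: -372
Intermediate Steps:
S(j) = -j/8
B(o) = -1/8 + o**2 - 8*o (B(o) = (o**2 - 8*o) - 1/8*1 = (o**2 - 8*o) - 1/8 = -1/8 + o**2 - 8*o)
B(Z)*((4*(-3))*(-4)) - 30 = (-1/8 + 7**2 - 8*7)*((4*(-3))*(-4)) - 30 = (-1/8 + 49 - 56)*(-12*(-4)) - 30 = -57/8*48 - 30 = -342 - 30 = -372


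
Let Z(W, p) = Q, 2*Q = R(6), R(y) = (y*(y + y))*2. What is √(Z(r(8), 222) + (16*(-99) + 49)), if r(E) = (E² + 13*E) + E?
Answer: I*√1463 ≈ 38.249*I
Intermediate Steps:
R(y) = 4*y² (R(y) = (y*(2*y))*2 = (2*y²)*2 = 4*y²)
Q = 72 (Q = (4*6²)/2 = (4*36)/2 = (½)*144 = 72)
r(E) = E² + 14*E
Z(W, p) = 72
√(Z(r(8), 222) + (16*(-99) + 49)) = √(72 + (16*(-99) + 49)) = √(72 + (-1584 + 49)) = √(72 - 1535) = √(-1463) = I*√1463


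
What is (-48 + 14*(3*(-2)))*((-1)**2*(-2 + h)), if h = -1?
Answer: 396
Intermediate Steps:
(-48 + 14*(3*(-2)))*((-1)**2*(-2 + h)) = (-48 + 14*(3*(-2)))*((-1)**2*(-2 - 1)) = (-48 + 14*(-6))*(1*(-3)) = (-48 - 84)*(-3) = -132*(-3) = 396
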